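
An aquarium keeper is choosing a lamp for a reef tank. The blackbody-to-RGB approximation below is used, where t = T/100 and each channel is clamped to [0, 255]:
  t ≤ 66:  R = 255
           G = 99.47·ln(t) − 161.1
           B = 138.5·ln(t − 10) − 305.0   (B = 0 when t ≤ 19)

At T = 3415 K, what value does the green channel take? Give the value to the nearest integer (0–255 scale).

190

t = 3415/100 = 34.15; the t ≤ 66 branch applies.
G = 99.47·ln 34.15 − 161.1 = 99.47·3.5308 − 161.1 = 190.105.
Rounded: 190.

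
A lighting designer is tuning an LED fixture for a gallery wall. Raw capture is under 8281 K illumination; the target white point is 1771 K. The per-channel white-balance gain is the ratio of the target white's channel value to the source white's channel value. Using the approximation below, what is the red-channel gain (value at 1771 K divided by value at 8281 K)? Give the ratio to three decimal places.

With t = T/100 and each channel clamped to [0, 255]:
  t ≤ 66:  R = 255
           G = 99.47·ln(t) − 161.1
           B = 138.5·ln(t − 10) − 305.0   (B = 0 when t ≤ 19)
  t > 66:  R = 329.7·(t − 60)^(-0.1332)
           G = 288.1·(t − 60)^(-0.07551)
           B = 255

1.173

At 8281 K (t = 82.81):
  R = 329.7·(82.81 − 60)^(-0.1332) = 329.7·22.81^(-0.1332) = 329.7·0.65932 = 217.379.
At 1771 K (t = 17.71):
  R = 255 by definition for t ≤ 66.
Gain = 255.000 / 217.379 = 1.1731 → 1.173.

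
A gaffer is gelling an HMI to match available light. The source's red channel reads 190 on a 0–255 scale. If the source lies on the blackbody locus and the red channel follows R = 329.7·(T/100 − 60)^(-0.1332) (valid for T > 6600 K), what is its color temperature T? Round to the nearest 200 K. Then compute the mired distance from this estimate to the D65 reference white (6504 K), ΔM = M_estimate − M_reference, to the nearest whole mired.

(t − 60)^(-0.1332) = 190/329.7 = 0.57628.
t − 60 = 0.57628^(1/-0.1332) = 0.57628^(-7.508) = 62.667, so t = 122.667.
T = 100·t = 12267 K → 12200 K to the nearest 200 K.
M_estimate = 10⁶/12200 = 81.97; M_reference = 10⁶/6504 = 153.75.
ΔM = 81.97 − 153.75 = -71.78 → -72 mireds.

-72 mireds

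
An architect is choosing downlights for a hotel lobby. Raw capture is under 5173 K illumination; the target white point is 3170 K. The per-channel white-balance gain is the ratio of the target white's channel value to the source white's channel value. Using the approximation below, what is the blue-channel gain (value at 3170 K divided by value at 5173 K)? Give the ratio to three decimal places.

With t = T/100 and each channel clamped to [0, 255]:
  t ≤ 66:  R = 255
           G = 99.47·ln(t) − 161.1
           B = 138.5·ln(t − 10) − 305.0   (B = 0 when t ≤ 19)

0.572

At 5173 K (t = 51.73):
  B = 138.5·ln(51.73 − 10) − 305.0 = 138.5·ln 41.73 − 305.0 = 138.5·3.7312 − 305.0 = 211.774.
At 3170 K (t = 31.7):
  B = 138.5·ln(31.7 − 10) − 305.0 = 138.5·ln 21.7 − 305.0 = 138.5·3.0773 − 305.0 = 121.208.
Gain = 121.208 / 211.774 = 0.5723 → 0.572.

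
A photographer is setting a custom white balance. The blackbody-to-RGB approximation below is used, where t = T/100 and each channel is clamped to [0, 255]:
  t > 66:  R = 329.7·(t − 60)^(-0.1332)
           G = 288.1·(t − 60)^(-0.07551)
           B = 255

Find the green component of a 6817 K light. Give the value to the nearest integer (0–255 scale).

t = 6817/100 = 68.17; the t > 66 branch applies.
G = 288.1·(68.17 − 60)^(-0.07551) = 288.1·8.17^(-0.07551) = 288.1·0.85333 = 245.845.
Rounded: 246.

246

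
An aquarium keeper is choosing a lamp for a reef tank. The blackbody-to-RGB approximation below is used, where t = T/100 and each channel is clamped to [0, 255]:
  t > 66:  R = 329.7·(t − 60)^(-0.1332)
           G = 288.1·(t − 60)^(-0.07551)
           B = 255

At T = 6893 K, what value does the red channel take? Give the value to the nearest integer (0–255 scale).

t = 6893/100 = 68.93; the t > 66 branch applies.
R = 329.7·(68.93 − 60)^(-0.1332) = 329.7·8.93^(-0.1332) = 329.7·0.74704 = 246.301.
Rounded: 246.

246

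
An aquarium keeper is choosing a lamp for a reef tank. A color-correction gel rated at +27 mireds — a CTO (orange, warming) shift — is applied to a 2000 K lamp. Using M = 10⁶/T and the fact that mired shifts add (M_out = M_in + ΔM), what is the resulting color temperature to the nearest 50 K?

1900 K

M_in = 10⁶/2000 = 500.00 mireds.
M_out = 500.00 + (+27) = 527.00 mireds.
T_out = 10⁶/527.00 = 1897.5 K → 1900 K.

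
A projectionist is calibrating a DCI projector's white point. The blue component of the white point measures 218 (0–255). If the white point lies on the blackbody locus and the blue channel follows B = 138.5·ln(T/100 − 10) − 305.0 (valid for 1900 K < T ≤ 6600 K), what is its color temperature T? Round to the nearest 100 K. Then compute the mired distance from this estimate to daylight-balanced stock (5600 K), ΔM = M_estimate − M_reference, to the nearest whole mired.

+7 mireds

ln(t − 10) = (218 + 305.0) / 138.5 = 3.7762.
t − 10 = e^3.7762 = 43.649, so t = 53.649.
T = 100·t = 5365 K → 5400 K to the nearest 100 K.
M_estimate = 10⁶/5400 = 185.19; M_reference = 10⁶/5600 = 178.57.
ΔM = 185.19 − 178.57 = 6.61 → +7 mireds.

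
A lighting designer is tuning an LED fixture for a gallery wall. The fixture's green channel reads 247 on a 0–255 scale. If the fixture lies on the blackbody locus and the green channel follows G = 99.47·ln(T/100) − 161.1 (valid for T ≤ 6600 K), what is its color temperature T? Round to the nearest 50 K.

6050 K

ln t = (247 + 161.1) / 99.47 = 4.1027.
t = e^4.1027 = 60.506.
T = 100·t = 6051 K → 6050 K to the nearest 50 K.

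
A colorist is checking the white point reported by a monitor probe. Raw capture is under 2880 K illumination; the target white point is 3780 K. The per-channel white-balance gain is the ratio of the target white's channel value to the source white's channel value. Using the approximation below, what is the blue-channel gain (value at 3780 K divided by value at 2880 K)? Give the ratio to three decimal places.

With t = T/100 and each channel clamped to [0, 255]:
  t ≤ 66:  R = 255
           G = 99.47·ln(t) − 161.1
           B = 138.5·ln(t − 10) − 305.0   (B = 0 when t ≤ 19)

At 2880 K (t = 28.8):
  B = 138.5·ln(28.8 − 10) − 305.0 = 138.5·ln 18.8 − 305.0 = 138.5·2.9339 − 305.0 = 101.339.
At 3780 K (t = 37.8):
  B = 138.5·ln(37.8 − 10) − 305.0 = 138.5·ln 27.8 − 305.0 = 138.5·3.3250 − 305.0 = 155.517.
Gain = 155.517 / 101.339 = 1.5346 → 1.535.

1.535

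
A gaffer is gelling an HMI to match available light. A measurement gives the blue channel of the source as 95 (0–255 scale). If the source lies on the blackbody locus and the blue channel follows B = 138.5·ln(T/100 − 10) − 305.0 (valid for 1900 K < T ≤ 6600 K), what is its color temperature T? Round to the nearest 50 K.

ln(t − 10) = (95 + 305.0) / 138.5 = 2.8881.
t − 10 = e^2.8881 = 17.959, so t = 27.959.
T = 100·t = 2796 K → 2800 K to the nearest 50 K.

2800 K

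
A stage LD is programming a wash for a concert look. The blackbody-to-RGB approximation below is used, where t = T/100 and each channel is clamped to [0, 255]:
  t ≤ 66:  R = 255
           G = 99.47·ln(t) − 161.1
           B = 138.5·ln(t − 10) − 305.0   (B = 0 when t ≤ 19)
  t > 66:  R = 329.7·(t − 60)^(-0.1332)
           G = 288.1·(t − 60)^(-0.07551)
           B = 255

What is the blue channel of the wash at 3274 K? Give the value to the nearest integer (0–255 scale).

t = 3274/100 = 32.74; the t ≤ 66 branch applies.
B = 138.5·ln(32.74 − 10) − 305.0 = 138.5·ln 22.74 − 305.0 = 138.5·3.1241 − 305.0 = 127.691.
Rounded: 128.

128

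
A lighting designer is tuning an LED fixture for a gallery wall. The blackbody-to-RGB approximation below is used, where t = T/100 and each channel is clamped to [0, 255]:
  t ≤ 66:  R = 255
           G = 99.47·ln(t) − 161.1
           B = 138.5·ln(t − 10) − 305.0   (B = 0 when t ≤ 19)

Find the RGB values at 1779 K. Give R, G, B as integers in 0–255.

R=255, G=125, B=0

t = 1779/100 = 17.79; the t ≤ 66 branch applies.
R = 255 by definition for t ≤ 66.
G = 99.47·ln 17.79 − 161.1 = 99.47·2.8786 − 161.1 = 125.238.
t = 17.79 ≤ 19, so B = 0.
Rounded: (255, 125, 0).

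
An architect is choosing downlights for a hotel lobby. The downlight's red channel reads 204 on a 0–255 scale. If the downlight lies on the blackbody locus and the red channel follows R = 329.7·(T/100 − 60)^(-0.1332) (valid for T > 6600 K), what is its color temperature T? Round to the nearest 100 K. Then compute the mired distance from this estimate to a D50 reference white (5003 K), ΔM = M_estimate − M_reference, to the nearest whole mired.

-97 mireds

(t − 60)^(-0.1332) = 204/329.7 = 0.61874.
t − 60 = 0.61874^(1/-0.1332) = 0.61874^(-7.508) = 36.748, so t = 96.748.
T = 100·t = 9675 K → 9700 K to the nearest 100 K.
M_estimate = 10⁶/9700 = 103.09; M_reference = 10⁶/5003 = 199.88.
ΔM = 103.09 − 199.88 = -96.79 → -97 mireds.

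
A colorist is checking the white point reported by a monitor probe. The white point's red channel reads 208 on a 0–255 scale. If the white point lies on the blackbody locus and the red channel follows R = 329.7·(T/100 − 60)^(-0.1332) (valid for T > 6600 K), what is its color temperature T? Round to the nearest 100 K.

(t − 60)^(-0.1332) = 208/329.7 = 0.63088.
t − 60 = 0.63088^(1/-0.1332) = 0.63088^(-7.508) = 31.763, so t = 91.763.
T = 100·t = 9176 K → 9200 K to the nearest 100 K.

9200 K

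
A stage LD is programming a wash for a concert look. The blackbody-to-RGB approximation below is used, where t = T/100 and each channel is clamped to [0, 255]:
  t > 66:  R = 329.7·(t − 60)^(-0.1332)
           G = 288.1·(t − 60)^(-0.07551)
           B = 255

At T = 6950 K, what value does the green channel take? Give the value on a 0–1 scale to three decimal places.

0.953

t = 6950/100 = 69.5; the t > 66 branch applies.
G = 288.1·(69.5 − 60)^(-0.07551) = 288.1·9.5^(-0.07551) = 288.1·0.84367 = 243.061.
On a 0–1 scale: 243.061/255 = 0.9532 → 0.953.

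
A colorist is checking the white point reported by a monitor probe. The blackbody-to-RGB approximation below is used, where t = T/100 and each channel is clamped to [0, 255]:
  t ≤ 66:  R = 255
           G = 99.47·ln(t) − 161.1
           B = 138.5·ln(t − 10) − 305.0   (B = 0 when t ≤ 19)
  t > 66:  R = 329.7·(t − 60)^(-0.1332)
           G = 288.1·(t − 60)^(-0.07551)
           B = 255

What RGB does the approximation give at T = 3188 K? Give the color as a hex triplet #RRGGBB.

t = 3188/100 = 31.88; the t ≤ 66 branch applies.
R = 255 by definition for t ≤ 66.
G = 99.47·ln 31.88 − 161.1 = 99.47·3.4620 − 161.1 = 183.263.
B = 138.5·ln(31.88 − 10) − 305.0 = 138.5·ln 21.88 − 305.0 = 138.5·3.0856 − 305.0 = 122.352.
Rounded: (255, 183, 122).
In hex: #FFB77A.

#FFB77A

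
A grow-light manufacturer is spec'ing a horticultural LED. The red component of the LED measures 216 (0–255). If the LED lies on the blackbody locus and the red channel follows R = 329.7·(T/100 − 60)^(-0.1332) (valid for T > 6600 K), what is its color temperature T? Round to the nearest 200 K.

8400 K

(t − 60)^(-0.1332) = 216/329.7 = 0.65514.
t − 60 = 0.65514^(1/-0.1332) = 0.65514^(-7.508) = 23.926, so t = 83.926.
T = 100·t = 8393 K → 8400 K to the nearest 200 K.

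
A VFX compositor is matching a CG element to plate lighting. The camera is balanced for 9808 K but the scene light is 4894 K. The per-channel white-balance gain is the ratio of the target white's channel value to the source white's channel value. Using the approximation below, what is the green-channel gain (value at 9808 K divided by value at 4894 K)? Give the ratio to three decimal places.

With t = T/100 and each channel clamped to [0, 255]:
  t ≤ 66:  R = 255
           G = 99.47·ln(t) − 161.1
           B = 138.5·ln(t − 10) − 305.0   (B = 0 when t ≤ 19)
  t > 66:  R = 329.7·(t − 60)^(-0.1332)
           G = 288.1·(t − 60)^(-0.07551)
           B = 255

At 4894 K (t = 48.94):
  G = 99.47·ln 48.94 − 161.1 = 99.47·3.8906 − 161.1 = 225.897.
At 9808 K (t = 98.08):
  G = 288.1·(98.08 − 60)^(-0.07551) = 288.1·38.08^(-0.07551) = 288.1·0.75970 = 218.869.
Gain = 218.869 / 225.897 = 0.9689 → 0.969.

0.969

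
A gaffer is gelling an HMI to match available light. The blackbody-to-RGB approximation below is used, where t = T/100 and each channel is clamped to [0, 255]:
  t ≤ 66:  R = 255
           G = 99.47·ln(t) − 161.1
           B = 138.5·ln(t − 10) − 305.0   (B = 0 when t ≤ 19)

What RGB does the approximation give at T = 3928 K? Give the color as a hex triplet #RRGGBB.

#FFCCA3

t = 3928/100 = 39.28; the t ≤ 66 branch applies.
R = 255 by definition for t ≤ 66.
G = 99.47·ln 39.28 − 161.1 = 99.47·3.6707 − 161.1 = 204.026.
B = 138.5·ln(39.28 − 10) − 305.0 = 138.5·ln 29.28 − 305.0 = 138.5·3.3769 − 305.0 = 162.701.
Rounded: (255, 204, 163).
In hex: #FFCCA3.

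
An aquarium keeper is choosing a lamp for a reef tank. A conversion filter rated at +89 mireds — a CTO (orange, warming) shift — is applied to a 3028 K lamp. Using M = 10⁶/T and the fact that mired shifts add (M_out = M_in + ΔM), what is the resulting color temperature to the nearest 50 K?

M_in = 10⁶/3028 = 330.25 mireds.
M_out = 330.25 + (+89) = 419.25 mireds.
T_out = 10⁶/419.25 = 2385.2 K → 2400 K.

2400 K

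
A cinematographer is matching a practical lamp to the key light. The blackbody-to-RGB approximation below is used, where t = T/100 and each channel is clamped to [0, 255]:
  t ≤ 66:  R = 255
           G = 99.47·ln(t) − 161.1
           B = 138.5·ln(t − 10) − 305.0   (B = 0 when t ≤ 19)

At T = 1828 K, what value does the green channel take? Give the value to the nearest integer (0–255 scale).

128

t = 1828/100 = 18.28; the t ≤ 66 branch applies.
G = 99.47·ln 18.28 − 161.1 = 99.47·2.9058 − 161.1 = 127.941.
Rounded: 128.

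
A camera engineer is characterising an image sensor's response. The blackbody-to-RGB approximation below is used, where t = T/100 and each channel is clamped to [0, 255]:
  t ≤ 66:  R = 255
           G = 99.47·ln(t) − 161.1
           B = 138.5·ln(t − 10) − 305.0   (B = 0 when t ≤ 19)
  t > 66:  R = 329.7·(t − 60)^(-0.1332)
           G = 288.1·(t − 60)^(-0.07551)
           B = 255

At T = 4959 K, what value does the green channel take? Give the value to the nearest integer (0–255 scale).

227

t = 4959/100 = 49.59; the t ≤ 66 branch applies.
G = 99.47·ln 49.59 − 161.1 = 99.47·3.9038 − 161.1 = 227.210.
Rounded: 227.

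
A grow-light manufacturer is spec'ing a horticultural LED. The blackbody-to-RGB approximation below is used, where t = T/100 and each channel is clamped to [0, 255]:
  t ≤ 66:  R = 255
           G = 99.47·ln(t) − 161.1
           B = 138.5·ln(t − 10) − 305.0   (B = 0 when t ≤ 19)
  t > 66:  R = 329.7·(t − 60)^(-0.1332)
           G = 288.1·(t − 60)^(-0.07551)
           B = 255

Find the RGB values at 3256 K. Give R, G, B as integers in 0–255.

R=255, G=185, B=127

t = 3256/100 = 32.56; the t ≤ 66 branch applies.
R = 255 by definition for t ≤ 66.
G = 99.47·ln 32.56 − 161.1 = 99.47·3.4831 − 161.1 = 185.362.
B = 138.5·ln(32.56 − 10) − 305.0 = 138.5·ln 22.56 − 305.0 = 138.5·3.1162 − 305.0 = 126.591.
Rounded: (255, 185, 127).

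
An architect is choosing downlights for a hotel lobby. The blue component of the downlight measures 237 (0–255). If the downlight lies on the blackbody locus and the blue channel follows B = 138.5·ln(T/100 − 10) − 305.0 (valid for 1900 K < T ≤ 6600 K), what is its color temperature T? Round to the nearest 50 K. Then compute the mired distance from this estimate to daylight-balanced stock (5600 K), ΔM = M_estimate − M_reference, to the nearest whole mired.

ln(t − 10) = (237 + 305.0) / 138.5 = 3.9134.
t − 10 = e^3.9134 = 50.067, so t = 60.067.
T = 100·t = 6007 K → 6000 K to the nearest 50 K.
M_estimate = 10⁶/6000 = 166.67; M_reference = 10⁶/5600 = 178.57.
ΔM = 166.67 − 178.57 = -11.90 → -12 mireds.

-12 mireds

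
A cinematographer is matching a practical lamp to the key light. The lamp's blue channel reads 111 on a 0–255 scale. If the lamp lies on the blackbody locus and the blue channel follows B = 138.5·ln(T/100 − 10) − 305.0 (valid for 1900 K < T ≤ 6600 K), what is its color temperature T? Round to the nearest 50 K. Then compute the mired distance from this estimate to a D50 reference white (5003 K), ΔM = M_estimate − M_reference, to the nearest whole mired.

ln(t − 10) = (111 + 305.0) / 138.5 = 3.0036.
t − 10 = e^3.0036 = 20.158, so t = 30.158.
T = 100·t = 3016 K → 3000 K to the nearest 50 K.
M_estimate = 10⁶/3000 = 333.33; M_reference = 10⁶/5003 = 199.88.
ΔM = 333.33 − 199.88 = 133.45 → +133 mireds.

+133 mireds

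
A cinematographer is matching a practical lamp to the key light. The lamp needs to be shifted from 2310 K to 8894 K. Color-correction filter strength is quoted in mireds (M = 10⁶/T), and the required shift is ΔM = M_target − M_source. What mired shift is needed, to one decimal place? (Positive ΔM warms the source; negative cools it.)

M_source = 10⁶/2310 = 432.900; M_target = 10⁶/8894 = 112.435.
ΔM = 112.435 − 432.900 = -320.465 → -320.5 mireds, a cooling shift.

-320.5 mireds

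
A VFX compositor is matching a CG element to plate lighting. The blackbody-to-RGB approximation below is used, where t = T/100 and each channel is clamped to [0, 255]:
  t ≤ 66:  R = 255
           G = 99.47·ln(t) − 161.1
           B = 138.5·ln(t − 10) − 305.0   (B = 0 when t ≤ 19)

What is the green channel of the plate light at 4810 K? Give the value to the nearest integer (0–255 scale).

t = 4810/100 = 48.1; the t ≤ 66 branch applies.
G = 99.47·ln 48.1 − 161.1 = 99.47·3.8733 − 161.1 = 224.175.
Rounded: 224.

224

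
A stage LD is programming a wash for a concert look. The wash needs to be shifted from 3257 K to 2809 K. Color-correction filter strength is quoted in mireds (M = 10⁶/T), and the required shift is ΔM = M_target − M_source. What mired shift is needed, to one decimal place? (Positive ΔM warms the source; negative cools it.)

+49.0 mireds

M_source = 10⁶/3257 = 307.031; M_target = 10⁶/2809 = 355.999.
ΔM = 355.999 − 307.031 = 48.968 → +49.0 mireds, a warming shift.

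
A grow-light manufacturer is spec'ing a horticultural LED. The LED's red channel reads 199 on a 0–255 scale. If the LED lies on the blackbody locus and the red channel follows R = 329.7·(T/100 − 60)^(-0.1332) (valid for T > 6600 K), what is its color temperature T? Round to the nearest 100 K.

(t − 60)^(-0.1332) = 199/329.7 = 0.60358.
t − 60 = 0.60358^(1/-0.1332) = 0.60358^(-7.508) = 44.273, so t = 104.273.
T = 100·t = 10427 K → 10400 K to the nearest 100 K.

10400 K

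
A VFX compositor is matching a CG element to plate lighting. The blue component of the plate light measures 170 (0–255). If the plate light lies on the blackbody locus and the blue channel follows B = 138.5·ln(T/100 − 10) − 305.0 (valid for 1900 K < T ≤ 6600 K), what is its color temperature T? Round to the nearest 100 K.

4100 K

ln(t − 10) = (170 + 305.0) / 138.5 = 3.4296.
t − 10 = e^3.4296 = 30.864, so t = 40.864.
T = 100·t = 4086 K → 4100 K to the nearest 100 K.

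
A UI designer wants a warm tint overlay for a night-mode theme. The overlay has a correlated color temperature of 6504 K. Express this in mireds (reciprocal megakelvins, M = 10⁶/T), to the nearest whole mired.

154 mireds

M = 10⁶ / 6504 = 153.752 → 154 mireds.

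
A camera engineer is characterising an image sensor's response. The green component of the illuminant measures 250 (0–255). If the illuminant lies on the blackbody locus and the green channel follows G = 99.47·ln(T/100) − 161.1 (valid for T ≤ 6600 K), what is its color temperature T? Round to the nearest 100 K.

6200 K

ln t = (250 + 161.1) / 99.47 = 4.1329.
t = e^4.1329 = 62.359.
T = 100·t = 6236 K → 6200 K to the nearest 100 K.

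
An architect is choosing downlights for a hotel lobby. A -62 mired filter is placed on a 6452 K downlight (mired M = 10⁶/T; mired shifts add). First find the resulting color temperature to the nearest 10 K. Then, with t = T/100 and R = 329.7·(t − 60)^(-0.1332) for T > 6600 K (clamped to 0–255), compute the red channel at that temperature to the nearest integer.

197

M_in = 10⁶/6452 = 154.99; M_out = 154.99 + (-62) = 92.99.
T_out = 10⁶/92.99 = 10753.8 K → 10750 K; t = 107.5.
R = 329.7·(107.5 − 60)^(-0.1332) = 329.7·47.5^(-0.1332) = 329.7·0.59795 = 197.144.
Rounded: 197.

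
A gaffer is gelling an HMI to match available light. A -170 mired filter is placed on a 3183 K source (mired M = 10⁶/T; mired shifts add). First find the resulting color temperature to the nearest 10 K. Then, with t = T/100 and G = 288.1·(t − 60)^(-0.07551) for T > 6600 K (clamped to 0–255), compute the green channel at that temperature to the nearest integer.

M_in = 10⁶/3183 = 314.17; M_out = 314.17 + (-170) = 144.17.
T_out = 10⁶/144.17 = 6936.3 K → 6940 K; t = 69.4.
G = 288.1·(69.4 − 60)^(-0.07551) = 288.1·9.4^(-0.07551) = 288.1·0.84434 = 243.255.
Rounded: 243.

243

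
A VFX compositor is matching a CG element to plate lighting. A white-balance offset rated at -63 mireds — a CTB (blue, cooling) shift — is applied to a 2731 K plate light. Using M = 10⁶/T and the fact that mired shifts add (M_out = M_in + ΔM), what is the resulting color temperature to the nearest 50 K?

3300 K

M_in = 10⁶/2731 = 366.17 mireds.
M_out = 366.17 + (-63) = 303.17 mireds.
T_out = 10⁶/303.17 = 3298.5 K → 3300 K.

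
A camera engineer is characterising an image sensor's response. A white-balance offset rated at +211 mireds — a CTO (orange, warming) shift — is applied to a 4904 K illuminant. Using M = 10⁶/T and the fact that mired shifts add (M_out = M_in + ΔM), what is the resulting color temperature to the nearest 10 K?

M_in = 10⁶/4904 = 203.92 mireds.
M_out = 203.92 + (+211) = 414.92 mireds.
T_out = 10⁶/414.92 = 2410.1 K → 2410 K.

2410 K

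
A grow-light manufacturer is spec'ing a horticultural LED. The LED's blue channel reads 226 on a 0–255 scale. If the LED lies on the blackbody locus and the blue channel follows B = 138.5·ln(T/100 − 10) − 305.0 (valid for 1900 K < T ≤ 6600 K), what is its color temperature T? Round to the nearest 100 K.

5600 K

ln(t − 10) = (226 + 305.0) / 138.5 = 3.8339.
t − 10 = e^3.8339 = 46.244, so t = 56.244.
T = 100·t = 5624 K → 5600 K to the nearest 100 K.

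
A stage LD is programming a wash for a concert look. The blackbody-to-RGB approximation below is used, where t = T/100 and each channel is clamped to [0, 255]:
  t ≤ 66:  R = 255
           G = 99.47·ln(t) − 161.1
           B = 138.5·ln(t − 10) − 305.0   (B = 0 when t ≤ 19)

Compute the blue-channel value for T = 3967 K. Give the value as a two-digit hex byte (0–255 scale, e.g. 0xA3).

t = 3967/100 = 39.67; the t ≤ 66 branch applies.
B = 138.5·ln(39.67 − 10) − 305.0 = 138.5·ln 29.67 − 305.0 = 138.5·3.3901 − 305.0 = 164.534.
Rounded: 165; in hex, 0xA5.

0xA5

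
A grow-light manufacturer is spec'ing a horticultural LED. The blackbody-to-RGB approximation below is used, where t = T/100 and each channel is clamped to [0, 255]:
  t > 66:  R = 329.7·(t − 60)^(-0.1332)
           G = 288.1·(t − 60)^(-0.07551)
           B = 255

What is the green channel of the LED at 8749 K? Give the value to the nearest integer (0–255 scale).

224

t = 8749/100 = 87.49; the t > 66 branch applies.
G = 288.1·(87.49 − 60)^(-0.07551) = 288.1·27.49^(-0.07551) = 288.1·0.77862 = 224.322.
Rounded: 224.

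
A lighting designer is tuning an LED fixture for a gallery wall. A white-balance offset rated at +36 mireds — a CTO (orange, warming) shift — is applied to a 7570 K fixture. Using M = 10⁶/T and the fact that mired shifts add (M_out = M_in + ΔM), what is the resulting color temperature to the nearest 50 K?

M_in = 10⁶/7570 = 132.10 mireds.
M_out = 132.10 + (+36) = 168.10 mireds.
T_out = 10⁶/168.10 = 5948.8 K → 5950 K.

5950 K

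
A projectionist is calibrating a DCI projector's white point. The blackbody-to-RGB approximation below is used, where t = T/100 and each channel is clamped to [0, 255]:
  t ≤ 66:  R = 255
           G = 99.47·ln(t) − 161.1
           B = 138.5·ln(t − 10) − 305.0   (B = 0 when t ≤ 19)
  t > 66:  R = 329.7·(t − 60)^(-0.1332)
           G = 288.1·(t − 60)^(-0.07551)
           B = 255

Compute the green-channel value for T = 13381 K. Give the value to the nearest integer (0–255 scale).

t = 13381/100 = 133.81; the t > 66 branch applies.
G = 288.1·(133.81 − 60)^(-0.07551) = 288.1·73.81^(-0.07551) = 288.1·0.72267 = 208.201.
Rounded: 208.

208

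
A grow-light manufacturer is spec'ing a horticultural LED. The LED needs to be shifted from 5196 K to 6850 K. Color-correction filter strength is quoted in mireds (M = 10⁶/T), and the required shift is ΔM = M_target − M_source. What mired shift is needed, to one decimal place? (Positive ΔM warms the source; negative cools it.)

M_source = 10⁶/5196 = 192.456; M_target = 10⁶/6850 = 145.985.
ΔM = 145.985 − 192.456 = -46.470 → -46.5 mireds, a cooling shift.

-46.5 mireds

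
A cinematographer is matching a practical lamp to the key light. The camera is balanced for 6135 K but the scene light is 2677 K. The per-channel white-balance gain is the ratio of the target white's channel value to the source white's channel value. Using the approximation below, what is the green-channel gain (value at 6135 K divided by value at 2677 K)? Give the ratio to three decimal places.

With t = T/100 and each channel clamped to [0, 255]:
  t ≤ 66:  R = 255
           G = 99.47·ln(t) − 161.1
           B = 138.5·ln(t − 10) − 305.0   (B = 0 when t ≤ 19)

At 2677 K (t = 26.77):
  G = 99.47·ln 26.77 − 161.1 = 99.47·3.2873 − 161.1 = 165.886.
At 6135 K (t = 61.35):
  G = 99.47·ln 61.35 − 161.1 = 99.47·4.1166 − 161.1 = 248.378.
Gain = 248.378 / 165.886 = 1.4973 → 1.497.

1.497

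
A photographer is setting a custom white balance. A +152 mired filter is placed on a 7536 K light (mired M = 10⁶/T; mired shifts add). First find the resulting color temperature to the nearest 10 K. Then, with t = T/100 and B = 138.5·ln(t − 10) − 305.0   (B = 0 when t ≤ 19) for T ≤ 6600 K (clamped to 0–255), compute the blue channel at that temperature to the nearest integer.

M_in = 10⁶/7536 = 132.70; M_out = 132.70 + (+152) = 284.70.
T_out = 10⁶/284.70 = 3512.5 K → 3510 K; t = 35.1.
B = 138.5·ln(35.1 − 10) − 305.0 = 138.5·ln 25.1 − 305.0 = 138.5·3.2229 − 305.0 = 141.367.
Rounded: 141.

141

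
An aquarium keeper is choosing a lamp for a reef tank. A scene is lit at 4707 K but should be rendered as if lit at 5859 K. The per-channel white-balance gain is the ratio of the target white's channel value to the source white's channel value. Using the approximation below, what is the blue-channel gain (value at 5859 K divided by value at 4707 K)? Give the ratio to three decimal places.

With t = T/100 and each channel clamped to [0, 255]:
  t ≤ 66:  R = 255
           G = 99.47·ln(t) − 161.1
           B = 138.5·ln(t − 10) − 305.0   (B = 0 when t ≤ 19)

1.192

At 4707 K (t = 47.07):
  B = 138.5·ln(47.07 − 10) − 305.0 = 138.5·ln 37.07 − 305.0 = 138.5·3.6128 − 305.0 = 195.374.
At 5859 K (t = 58.59):
  B = 138.5·ln(58.59 − 10) − 305.0 = 138.5·ln 48.59 − 305.0 = 138.5·3.8834 − 305.0 = 232.853.
Gain = 232.853 / 195.374 = 1.1918 → 1.192.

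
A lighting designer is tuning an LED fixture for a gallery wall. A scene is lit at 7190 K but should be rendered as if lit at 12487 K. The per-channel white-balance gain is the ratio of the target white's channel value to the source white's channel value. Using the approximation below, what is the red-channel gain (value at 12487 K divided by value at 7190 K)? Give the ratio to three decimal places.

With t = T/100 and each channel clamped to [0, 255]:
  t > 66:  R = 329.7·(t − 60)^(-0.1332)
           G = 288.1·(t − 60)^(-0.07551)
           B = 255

At 7190 K (t = 71.9):
  R = 329.7·(71.9 − 60)^(-0.1332) = 329.7·11.9^(-0.1332) = 329.7·0.71901 = 237.059.
At 12487 K (t = 124.87):
  R = 329.7·(124.87 − 60)^(-0.1332) = 329.7·64.87^(-0.1332) = 329.7·0.57364 = 189.128.
Gain = 189.128 / 237.059 = 0.7978 → 0.798.

0.798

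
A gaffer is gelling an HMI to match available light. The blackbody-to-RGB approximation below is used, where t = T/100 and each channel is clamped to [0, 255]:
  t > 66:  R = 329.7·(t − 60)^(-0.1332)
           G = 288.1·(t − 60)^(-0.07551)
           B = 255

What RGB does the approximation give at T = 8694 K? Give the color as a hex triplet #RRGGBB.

t = 8694/100 = 86.94; the t > 66 branch applies.
R = 329.7·(86.94 − 60)^(-0.1332) = 329.7·26.94^(-0.1332) = 329.7·0.64487 = 212.613.
G = 288.1·(86.94 − 60)^(-0.07551) = 288.1·26.94^(-0.07551) = 288.1·0.77981 = 224.664.
B = 255 by definition for t > 66.
Rounded: (213, 225, 255).
In hex: #D5E1FF.

#D5E1FF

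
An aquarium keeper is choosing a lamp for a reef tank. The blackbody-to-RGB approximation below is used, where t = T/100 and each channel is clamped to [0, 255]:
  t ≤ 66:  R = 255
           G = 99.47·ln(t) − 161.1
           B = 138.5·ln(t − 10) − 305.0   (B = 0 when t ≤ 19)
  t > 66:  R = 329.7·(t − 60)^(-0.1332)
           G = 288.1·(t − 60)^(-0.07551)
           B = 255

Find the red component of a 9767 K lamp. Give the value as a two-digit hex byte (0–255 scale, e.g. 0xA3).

t = 9767/100 = 97.67; the t > 66 branch applies.
R = 329.7·(97.67 − 60)^(-0.1332) = 329.7·37.67^(-0.1332) = 329.7·0.61670 = 203.328.
Rounded: 203; in hex, 0xCB.

0xCB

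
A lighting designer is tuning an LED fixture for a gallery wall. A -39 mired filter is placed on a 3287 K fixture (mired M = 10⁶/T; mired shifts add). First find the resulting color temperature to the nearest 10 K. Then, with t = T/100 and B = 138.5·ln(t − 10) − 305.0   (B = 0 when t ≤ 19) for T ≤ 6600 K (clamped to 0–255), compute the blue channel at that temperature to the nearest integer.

155

M_in = 10⁶/3287 = 304.23; M_out = 304.23 + (-39) = 265.23.
T_out = 10⁶/265.23 = 3770.3 K → 3770 K; t = 37.7.
B = 138.5·ln(37.7 − 10) − 305.0 = 138.5·ln 27.7 − 305.0 = 138.5·3.3214 − 305.0 = 155.018.
Rounded: 155.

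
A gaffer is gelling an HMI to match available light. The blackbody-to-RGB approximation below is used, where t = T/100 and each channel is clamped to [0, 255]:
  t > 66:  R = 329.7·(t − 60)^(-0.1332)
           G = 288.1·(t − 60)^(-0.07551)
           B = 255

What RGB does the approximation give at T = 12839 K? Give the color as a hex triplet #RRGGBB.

t = 12839/100 = 128.39; the t > 66 branch applies.
R = 329.7·(128.39 − 60)^(-0.1332) = 329.7·68.39^(-0.1332) = 329.7·0.56961 = 187.801.
G = 288.1·(128.39 − 60)^(-0.07551) = 288.1·68.39^(-0.07551) = 288.1·0.72684 = 209.403.
B = 255 by definition for t > 66.
Rounded: (188, 209, 255).
In hex: #BCD1FF.

#BCD1FF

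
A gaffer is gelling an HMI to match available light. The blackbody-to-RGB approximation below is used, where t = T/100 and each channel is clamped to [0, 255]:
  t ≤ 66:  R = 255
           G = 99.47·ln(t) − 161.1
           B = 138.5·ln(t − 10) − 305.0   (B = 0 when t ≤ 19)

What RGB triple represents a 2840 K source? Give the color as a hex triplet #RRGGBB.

#FFAC62

t = 2840/100 = 28.4; the t ≤ 66 branch applies.
R = 255 by definition for t ≤ 66.
G = 99.47·ln 28.4 − 161.1 = 99.47·3.3464 − 161.1 = 171.765.
B = 138.5·ln(28.4 − 10) − 305.0 = 138.5·ln 18.4 − 305.0 = 138.5·2.9124 − 305.0 = 98.361.
Rounded: (255, 172, 98).
In hex: #FFAC62.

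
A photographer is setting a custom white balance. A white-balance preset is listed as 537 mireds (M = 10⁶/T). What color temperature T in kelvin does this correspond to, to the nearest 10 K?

1860 K

T = 10⁶ / 537 = 1862.20 K → 1860 K.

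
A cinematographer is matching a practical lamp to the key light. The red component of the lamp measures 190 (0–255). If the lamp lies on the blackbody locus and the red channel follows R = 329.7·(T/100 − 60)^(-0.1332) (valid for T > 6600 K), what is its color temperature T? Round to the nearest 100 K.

(t − 60)^(-0.1332) = 190/329.7 = 0.57628.
t − 60 = 0.57628^(1/-0.1332) = 0.57628^(-7.508) = 62.667, so t = 122.667.
T = 100·t = 12267 K → 12300 K to the nearest 100 K.

12300 K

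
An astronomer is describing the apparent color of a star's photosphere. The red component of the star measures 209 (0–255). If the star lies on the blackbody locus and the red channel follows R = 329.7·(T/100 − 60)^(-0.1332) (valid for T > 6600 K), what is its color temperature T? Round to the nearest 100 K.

9100 K

(t − 60)^(-0.1332) = 209/329.7 = 0.63391.
t − 60 = 0.63391^(1/-0.1332) = 0.63391^(-7.508) = 30.639, so t = 90.639.
T = 100·t = 9064 K → 9100 K to the nearest 100 K.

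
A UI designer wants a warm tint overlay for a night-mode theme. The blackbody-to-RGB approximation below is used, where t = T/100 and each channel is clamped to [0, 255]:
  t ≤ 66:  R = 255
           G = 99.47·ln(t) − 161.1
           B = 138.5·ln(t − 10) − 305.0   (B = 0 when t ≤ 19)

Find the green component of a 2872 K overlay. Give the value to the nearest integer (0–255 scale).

t = 2872/100 = 28.72; the t ≤ 66 branch applies.
G = 99.47·ln 28.72 − 161.1 = 99.47·3.3576 − 161.1 = 172.880.
Rounded: 173.

173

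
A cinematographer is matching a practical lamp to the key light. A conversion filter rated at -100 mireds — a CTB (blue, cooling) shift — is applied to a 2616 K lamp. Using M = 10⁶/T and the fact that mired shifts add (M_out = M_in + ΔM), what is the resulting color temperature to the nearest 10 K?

M_in = 10⁶/2616 = 382.26 mireds.
M_out = 382.26 + (-100) = 282.26 mireds.
T_out = 10⁶/282.26 = 3542.8 K → 3540 K.

3540 K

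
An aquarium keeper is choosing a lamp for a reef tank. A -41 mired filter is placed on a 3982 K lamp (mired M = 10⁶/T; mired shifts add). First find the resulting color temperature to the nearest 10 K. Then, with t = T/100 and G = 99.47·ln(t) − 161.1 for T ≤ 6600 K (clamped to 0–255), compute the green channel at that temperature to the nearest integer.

223

M_in = 10⁶/3982 = 251.13; M_out = 251.13 + (-41) = 210.13.
T_out = 10⁶/210.13 = 4759.0 K → 4760 K; t = 47.6.
G = 99.47·ln 47.6 − 161.1 = 99.47·3.8628 − 161.1 = 223.136.
Rounded: 223.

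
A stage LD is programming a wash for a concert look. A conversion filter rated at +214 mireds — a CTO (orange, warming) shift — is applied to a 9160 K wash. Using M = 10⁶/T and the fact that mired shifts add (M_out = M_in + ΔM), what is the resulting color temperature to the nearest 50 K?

M_in = 10⁶/9160 = 109.17 mireds.
M_out = 109.17 + (+214) = 323.17 mireds.
T_out = 10⁶/323.17 = 3094.3 K → 3100 K.

3100 K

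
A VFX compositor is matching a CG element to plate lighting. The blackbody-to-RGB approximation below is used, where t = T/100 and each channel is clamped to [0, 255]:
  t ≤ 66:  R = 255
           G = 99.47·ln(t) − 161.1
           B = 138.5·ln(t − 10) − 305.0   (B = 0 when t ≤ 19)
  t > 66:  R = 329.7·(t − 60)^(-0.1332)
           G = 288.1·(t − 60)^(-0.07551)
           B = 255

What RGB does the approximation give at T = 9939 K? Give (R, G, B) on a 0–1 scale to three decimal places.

(0.793, 0.856, 1.000)

t = 9939/100 = 99.39; the t > 66 branch applies.
R = 329.7·(99.39 − 60)^(-0.1332) = 329.7·39.39^(-0.1332) = 329.7·0.61305 = 202.122.
G = 288.1·(99.39 − 60)^(-0.07551) = 288.1·39.39^(-0.07551) = 288.1·0.75776 = 218.311.
B = 255 by definition for t > 66.
Dividing each by 255: (0.7926, 0.8561, 1.0000) → (0.793, 0.856, 1.000).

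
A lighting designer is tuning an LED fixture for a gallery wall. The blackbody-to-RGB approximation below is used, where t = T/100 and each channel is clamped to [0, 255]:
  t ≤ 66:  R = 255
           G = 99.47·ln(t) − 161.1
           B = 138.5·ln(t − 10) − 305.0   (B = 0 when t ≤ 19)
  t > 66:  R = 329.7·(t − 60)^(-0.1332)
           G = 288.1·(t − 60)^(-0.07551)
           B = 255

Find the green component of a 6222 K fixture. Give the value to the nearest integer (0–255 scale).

250

t = 6222/100 = 62.22; the t ≤ 66 branch applies.
G = 99.47·ln 62.22 − 161.1 = 99.47·4.1307 − 161.1 = 249.778.
Rounded: 250.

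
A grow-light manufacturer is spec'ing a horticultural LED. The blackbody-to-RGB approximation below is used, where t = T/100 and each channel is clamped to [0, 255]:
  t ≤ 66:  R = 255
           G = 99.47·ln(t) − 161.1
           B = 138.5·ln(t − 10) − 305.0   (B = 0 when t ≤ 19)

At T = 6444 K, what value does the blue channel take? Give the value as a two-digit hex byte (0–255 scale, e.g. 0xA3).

0xF9

t = 6444/100 = 64.44; the t ≤ 66 branch applies.
B = 138.5·ln(64.44 − 10) − 305.0 = 138.5·ln 54.44 − 305.0 = 138.5·3.9971 − 305.0 = 248.598.
Rounded: 249; in hex, 0xF9.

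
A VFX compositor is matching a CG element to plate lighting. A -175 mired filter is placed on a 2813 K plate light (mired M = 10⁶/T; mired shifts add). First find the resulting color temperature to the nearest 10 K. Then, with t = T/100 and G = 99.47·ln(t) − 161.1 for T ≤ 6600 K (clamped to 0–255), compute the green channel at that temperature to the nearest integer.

M_in = 10⁶/2813 = 355.49; M_out = 355.49 + (-175) = 180.49.
T_out = 10⁶/180.49 = 5540.4 K → 5540 K; t = 55.4.
G = 99.47·ln 55.4 − 161.1 = 99.47·4.0146 − 161.1 = 238.230.
Rounded: 238.

238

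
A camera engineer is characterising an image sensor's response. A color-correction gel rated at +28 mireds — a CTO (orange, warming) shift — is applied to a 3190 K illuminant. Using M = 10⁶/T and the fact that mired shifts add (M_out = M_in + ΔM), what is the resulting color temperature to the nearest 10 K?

M_in = 10⁶/3190 = 313.48 mireds.
M_out = 313.48 + (+28) = 341.48 mireds.
T_out = 10⁶/341.48 = 2928.4 K → 2930 K.

2930 K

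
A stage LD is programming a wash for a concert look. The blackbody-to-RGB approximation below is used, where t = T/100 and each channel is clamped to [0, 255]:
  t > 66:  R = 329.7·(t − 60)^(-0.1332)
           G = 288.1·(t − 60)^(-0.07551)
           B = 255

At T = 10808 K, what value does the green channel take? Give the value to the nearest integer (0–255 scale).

t = 10808/100 = 108.08; the t > 66 branch applies.
G = 288.1·(108.08 − 60)^(-0.07551) = 288.1·48.08^(-0.07551) = 288.1·0.74644 = 215.049.
Rounded: 215.

215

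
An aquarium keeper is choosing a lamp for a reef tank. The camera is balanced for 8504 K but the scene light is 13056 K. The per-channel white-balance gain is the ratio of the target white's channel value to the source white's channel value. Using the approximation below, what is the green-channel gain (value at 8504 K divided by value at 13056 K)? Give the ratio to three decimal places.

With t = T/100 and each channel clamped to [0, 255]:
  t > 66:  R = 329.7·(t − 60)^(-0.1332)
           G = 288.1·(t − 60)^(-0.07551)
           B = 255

1.081

At 13056 K (t = 130.56):
  G = 288.1·(130.56 − 60)^(-0.07551) = 288.1·70.56^(-0.07551) = 288.1·0.72513 = 208.910.
At 8504 K (t = 85.04):
  G = 288.1·(85.04 − 60)^(-0.07551) = 288.1·25.04^(-0.07551) = 288.1·0.78413 = 225.908.
Gain = 225.908 / 208.910 = 1.0814 → 1.081.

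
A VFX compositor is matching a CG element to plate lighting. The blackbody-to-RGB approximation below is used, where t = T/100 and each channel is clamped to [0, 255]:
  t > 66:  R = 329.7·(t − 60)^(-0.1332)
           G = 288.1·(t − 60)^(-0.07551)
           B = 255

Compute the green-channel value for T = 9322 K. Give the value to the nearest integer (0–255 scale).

t = 9322/100 = 93.22; the t > 66 branch applies.
G = 288.1·(93.22 − 60)^(-0.07551) = 288.1·33.22^(-0.07551) = 288.1·0.76757 = 221.137.
Rounded: 221.

221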